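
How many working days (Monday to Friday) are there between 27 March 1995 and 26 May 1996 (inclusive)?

27 March 1995 is a Monday.
From 27 March 1995 to 26 May 1996 is 427 days inclusive.
427 = 7 × 61, so the span is exactly 61 full weeks.
Each full week contributes 5 weekdays (Mon–Fri): 61 × 5 = 305.

305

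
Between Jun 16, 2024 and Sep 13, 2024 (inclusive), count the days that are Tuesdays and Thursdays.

26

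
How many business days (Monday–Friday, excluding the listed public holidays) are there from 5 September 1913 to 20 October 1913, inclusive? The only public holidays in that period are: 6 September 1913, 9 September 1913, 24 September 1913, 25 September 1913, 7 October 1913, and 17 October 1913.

5 September 1913 is a Friday.
That's 46 days from start to end, counting both.
46 = 7 × 6 + 4, so there are 6 full weeks plus 4 extra days.
Each full week contributes 5 weekdays (Mon–Fri): 6 × 5 = 30.
The 4 extra days are Friday, Saturday, Sunday, Monday — 2 of them qualify.
Total: 30 + 2 = 32.
Holidays: 6 September 1913 (Sat); 9 September 1913 (Tue); 24 September 1913 (Wed); 25 September 1913 (Thu); 7 October 1913 (Tue); 17 October 1913 (Fri).
5 of the 6 holidays fall on weekdays; the rest are weekends and were already excluded.
Business days: 32 − 5 = 27.

27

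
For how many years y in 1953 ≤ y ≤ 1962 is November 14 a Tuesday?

1

Day of week of November 14 in each year:
1953: Sat, 1954: Sun, 1955: Mon, 1956: Wed, 1957: Thu, 1958: Fri, 1959: Sat, 1960: Mon, 1961: Tue ✓, 1962: Wed
Tuesdays: 1961.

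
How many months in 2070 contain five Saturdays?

A month has five Saturdays exactly when Saturday falls within its first (length − 28) days.
Jan: 31 days, starts Wed → 5 of Wed, Thu, Fri
Feb: 28 days, starts Sat → 5 of (none)
Mar: 31 days, starts Sat → 5 of Sat, Sun, Mon ✓
Apr: 30 days, starts Tue → 5 of Tue, Wed
May: 31 days, starts Thu → 5 of Thu, Fri, Sat ✓
Jun: 30 days, starts Sun → 5 of Sun, Mon
Jul: 31 days, starts Tue → 5 of Tue, Wed, Thu
Aug: 31 days, starts Fri → 5 of Fri, Sat, Sun ✓
Sep: 30 days, starts Mon → 5 of Mon, Tue
Oct: 31 days, starts Wed → 5 of Wed, Thu, Fri
Nov: 30 days, starts Sat → 5 of Sat, Sun ✓
Dec: 31 days, starts Mon → 5 of Mon, Tue, Wed
Months with five Saturdays: Mar, May, Aug, Nov.

4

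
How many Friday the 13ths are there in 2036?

The 13th falls on a Friday when the month's 13th has weekday Fri.
Jan 13 is Sun; Feb 13 is Wed; Mar 13 is Thu; Apr 13 is Sun; May 13 is Tue; Jun 13 is Fri ✓; Jul 13 is Sun; Aug 13 is Wed; Sep 13 is Sat; Oct 13 is Mon; Nov 13 is Thu; Dec 13 is Sat.
Friday the 13ths: Jun.

1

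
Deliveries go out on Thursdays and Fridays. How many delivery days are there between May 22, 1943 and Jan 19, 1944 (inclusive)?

68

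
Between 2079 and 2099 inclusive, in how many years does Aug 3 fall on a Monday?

3

Day of week of August 3 in each year:
2079: Thu, 2080: Sat, 2081: Sun, 2082: Mon ✓, 2083: Tue, 2084: Thu, 2085: Fri, 2086: Sat, 2087: Sun, 2088: Tue, 2089: Wed, 2090: Thu, 2091: Fri, 2092: Sun, 2093: Mon ✓, 2094: Tue, 2095: Wed, 2096: Fri, 2097: Sat, 2098: Sun, 2099: Mon ✓
Mondays: 2082, 2093, 2099.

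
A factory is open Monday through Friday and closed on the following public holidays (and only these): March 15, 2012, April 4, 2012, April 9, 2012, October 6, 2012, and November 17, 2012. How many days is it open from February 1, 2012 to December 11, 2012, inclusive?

222

February 1, 2012 is a Wednesday.
From February 1, 2012 to December 11, 2012 is 315 days inclusive.
315 = 7 × 45, so the span is exactly 45 full weeks.
Each full week contributes 5 weekdays (Mon–Fri): 45 × 5 = 225.
Total: 225.
Holidays: March 15, 2012 (Thu); April 4, 2012 (Wed); April 9, 2012 (Mon); October 6, 2012 (Sat); November 17, 2012 (Sat).
3 of the 5 holidays fall on weekdays; the rest are weekends and were already excluded.
Business days: 225 − 3 = 222.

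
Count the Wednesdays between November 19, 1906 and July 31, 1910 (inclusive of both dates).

November 19, 1906 is a Monday.
The range spans 1351 days (inclusive of both endpoints).
1351 = 7 × 193, so the span is exactly 193 full weeks.
Each full week contributes one Wednesday: 193 so far.

193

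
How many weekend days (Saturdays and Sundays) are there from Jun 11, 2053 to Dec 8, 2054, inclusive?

Jun 11, 2053 is a Wednesday.
The range spans 546 days (inclusive of both endpoints).
546 = 7 × 78, so the span is exactly 78 full weeks.
Each full week contributes 2 weekend days (Sat, Sun): 78 × 2 = 156.
Total: 156.

156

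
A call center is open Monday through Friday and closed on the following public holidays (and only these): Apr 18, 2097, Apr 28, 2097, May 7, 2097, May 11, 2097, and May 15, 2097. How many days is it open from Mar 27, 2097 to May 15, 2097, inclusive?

33

Mar 27, 2097 is a Wednesday.
From Mar 27, 2097 to May 15, 2097 is 50 days inclusive.
50 = 7 × 7 + 1, so there are 7 full weeks plus 1 extra day.
Each full week contributes 5 weekdays (Mon–Fri): 7 × 5 = 35.
The 1 extra day is Wednesday — 1 of them qualifies.
Total: 35 + 1 = 36.
Holidays: Apr 18, 2097 (Thu); Apr 28, 2097 (Sun); May 7, 2097 (Tue); May 11, 2097 (Sat); May 15, 2097 (Wed).
3 of the 5 holidays fall on weekdays; the rest are weekends and were already excluded.
Business days: 36 − 3 = 33.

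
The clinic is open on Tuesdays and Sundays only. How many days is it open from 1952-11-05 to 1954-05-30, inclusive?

163

1952-11-05 is a Wednesday.
That's 572 days from start to end, counting both.
572 = 7 × 81 + 5, so there are 81 full weeks plus 5 extra days.
Each full week contributes 2 days from the set (Tue, Sun): 81 × 2 = 162.
The 5 extra days are Wednesday, Thursday, Friday, Saturday, Sunday — 1 of them qualifies.
Total: 162 + 1 = 163.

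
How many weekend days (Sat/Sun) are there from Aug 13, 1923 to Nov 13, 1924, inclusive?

Aug 13, 1923 is a Monday.
The range spans 459 days (inclusive of both endpoints).
459 = 7 × 65 + 4, so there are 65 full weeks plus 4 extra days.
Each full week contributes 2 weekend days (Sat, Sun): 65 × 2 = 130.
The 4 extra days are Mon, Tue, Wed, Thu — none qualify.
Total: 130 + 0 = 130.

130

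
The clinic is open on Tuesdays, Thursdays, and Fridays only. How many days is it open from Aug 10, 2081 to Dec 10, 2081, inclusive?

52

Aug 10, 2081 is a Sunday.
That's 123 days from start to end, counting both.
123 = 7 × 17 + 4, so there are 17 full weeks plus 4 extra days.
Each full week contributes 3 days from the set (Tue, Thu, Fri): 17 × 3 = 51.
The 4 extra days are Sun, Mon, Tue, Wed — 1 of them qualifies.
Total: 51 + 1 = 52.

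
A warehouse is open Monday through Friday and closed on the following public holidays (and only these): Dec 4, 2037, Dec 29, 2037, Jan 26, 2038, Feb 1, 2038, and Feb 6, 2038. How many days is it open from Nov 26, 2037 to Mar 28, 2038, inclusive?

83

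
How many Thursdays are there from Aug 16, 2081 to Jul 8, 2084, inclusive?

Aug 16, 2081 is a Saturday.
The range spans 1058 days (inclusive of both endpoints).
1058 = 7 × 151 + 1, so there are 151 full weeks plus 1 extra day.
Each full week contributes one Thursday: 151 so far.
The 1 extra day is Sat — none qualify.
Total: 151 + 0 = 151.

151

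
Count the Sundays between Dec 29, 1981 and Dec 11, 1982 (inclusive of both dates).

Dec 29, 1981 is a Tuesday.
The range spans 348 days (inclusive of both endpoints).
348 = 7 × 49 + 5, so there are 49 full weeks plus 5 extra days.
Each full week contributes one Sunday: 49 so far.
The 5 extra days are Tuesday, Wednesday, Thursday, Friday, Saturday — none qualify.
Total: 49 + 0 = 49.

49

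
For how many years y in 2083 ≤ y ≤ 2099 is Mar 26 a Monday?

3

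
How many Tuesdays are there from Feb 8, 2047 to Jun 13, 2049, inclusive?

122

Feb 8, 2047 is a Friday.
That's 857 days from start to end, counting both.
857 = 7 × 122 + 3, so there are 122 full weeks plus 3 extra days.
Each full week contributes one Tuesday: 122 so far.
The 3 extra days are Friday, Saturday, Sunday — none qualify.
Total: 122 + 0 = 122.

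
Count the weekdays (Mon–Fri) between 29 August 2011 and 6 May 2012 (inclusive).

29 August 2011 is a Monday.
That's 252 days from start to end, counting both.
252 = 7 × 36, so the span is exactly 36 full weeks.
Each full week contributes 5 weekdays (Mon–Fri): 36 × 5 = 180.
Total: 180.

180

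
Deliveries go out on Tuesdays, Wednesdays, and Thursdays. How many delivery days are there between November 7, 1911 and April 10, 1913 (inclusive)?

225

November 7, 1911 is a Tuesday.
The range spans 521 days (inclusive of both endpoints).
521 = 7 × 74 + 3, so there are 74 full weeks plus 3 extra days.
Each full week contributes 3 days from the set (Tue, Wed, Thu): 74 × 3 = 222.
The 3 extra days are Tuesday, Wednesday, Thursday — 3 of them qualify.
Total: 222 + 3 = 225.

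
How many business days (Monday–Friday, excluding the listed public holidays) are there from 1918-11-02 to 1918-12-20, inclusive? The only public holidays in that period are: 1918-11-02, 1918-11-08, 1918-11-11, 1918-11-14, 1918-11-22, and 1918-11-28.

1918-11-02 is a Saturday.
From 1918-11-02 to 1918-12-20 is 49 days inclusive.
49 = 7 × 7, so the span is exactly 7 full weeks.
Each full week contributes 5 weekdays (Mon–Fri): 7 × 5 = 35.
Holidays: 1918-11-02 (Sat); 1918-11-08 (Fri); 1918-11-11 (Mon); 1918-11-14 (Thu); 1918-11-22 (Fri); 1918-11-28 (Thu).
5 of the 6 holidays fall on weekdays; the rest are weekends and were already excluded.
Business days: 35 − 5 = 30.

30 business days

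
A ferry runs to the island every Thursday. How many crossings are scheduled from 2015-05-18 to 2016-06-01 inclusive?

2015-05-18 is a Monday.
From 2015-05-18 to 2016-06-01 is 381 days inclusive.
381 = 7 × 54 + 3, so there are 54 full weeks plus 3 extra days.
Each full week contributes one Thursday: 54 so far.
The 3 extra days are Mon, Tue, Wed — none qualify.
Total: 54 + 0 = 54.

54 Thursdays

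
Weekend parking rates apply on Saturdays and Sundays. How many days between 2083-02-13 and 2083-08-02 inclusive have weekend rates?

2083-02-13 is a Saturday.
That's 171 days from start to end, counting both.
171 = 7 × 24 + 3, so there are 24 full weeks plus 3 extra days.
Each full week contributes 2 weekend days (Sat, Sun): 24 × 2 = 48.
The 3 extra days are Saturday, Sunday, Monday — 2 of them qualify.
Total: 48 + 2 = 50.

50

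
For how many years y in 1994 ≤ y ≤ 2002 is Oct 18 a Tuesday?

Day of week of October 18 in each year:
1994: Tue ✓, 1995: Wed, 1996: Fri, 1997: Sat, 1998: Sun, 1999: Mon, 2000: Wed, 2001: Thu, 2002: Fri
Tuesdays: 1994.

1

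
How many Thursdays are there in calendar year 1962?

1962-01-01 is a Monday.
The range spans 365 days (inclusive of both endpoints).
365 = 7 × 52 + 1, so there are 52 full weeks plus 1 extra day.
Each full week contributes one Thursday: 52 so far.
The 1 extra day is Monday — none qualify.
Total: 52 + 0 = 52.

52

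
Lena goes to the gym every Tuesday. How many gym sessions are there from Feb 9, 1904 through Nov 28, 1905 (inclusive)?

Feb 9, 1904 is a Tuesday.
That's 659 days from start to end, counting both.
659 = 7 × 94 + 1, so there are 94 full weeks plus 1 extra day.
Each full week contributes one Tuesday: 94 so far.
The 1 extra day is Tue — 1 of them qualifies.
Total: 94 + 1 = 95.

95 Tuesdays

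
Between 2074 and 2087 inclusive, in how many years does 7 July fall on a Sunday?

3

Day of week of July 7 in each year:
2074: Sat, 2075: Sun ✓, 2076: Tue, 2077: Wed, 2078: Thu, 2079: Fri, 2080: Sun ✓, 2081: Mon, 2082: Tue, 2083: Wed, 2084: Fri, 2085: Sat, 2086: Sun ✓, 2087: Mon
Sundays: 2075, 2080, 2086.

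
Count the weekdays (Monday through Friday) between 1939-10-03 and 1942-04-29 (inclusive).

1939-10-03 is a Tuesday.
From 1939-10-03 to 1942-04-29 is 940 days inclusive.
940 = 7 × 134 + 2, so there are 134 full weeks plus 2 extra days.
Each full week contributes 5 weekdays (Mon–Fri): 134 × 5 = 670.
The 2 extra days are Tue, Wed — 2 of them qualify.
Total: 670 + 2 = 672.

672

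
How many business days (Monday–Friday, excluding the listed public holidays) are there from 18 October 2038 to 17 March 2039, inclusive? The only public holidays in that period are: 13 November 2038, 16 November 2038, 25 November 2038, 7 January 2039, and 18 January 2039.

18 October 2038 is a Monday.
The range spans 151 days (inclusive of both endpoints).
151 = 7 × 21 + 4, so there are 21 full weeks plus 4 extra days.
Each full week contributes 5 weekdays (Mon–Fri): 21 × 5 = 105.
The 4 extra days are Monday, Tuesday, Wednesday, Thursday — 4 of them qualify.
Total: 105 + 4 = 109.
Holidays: 13 November 2038 (Sat); 16 November 2038 (Tue); 25 November 2038 (Thu); 7 January 2039 (Fri); 18 January 2039 (Tue).
4 of the 5 holidays fall on weekdays; the rest are weekends and were already excluded.
Business days: 109 − 4 = 105.

105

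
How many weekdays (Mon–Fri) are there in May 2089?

22 weekdays

May 1, 2089 is a Sunday.
From May 1, 2089 to May 31, 2089 is 31 days inclusive.
31 = 7 × 4 + 3, so there are 4 full weeks plus 3 extra days.
Each full week contributes 5 weekdays (Mon–Fri): 4 × 5 = 20.
The 3 extra days are Sunday, Monday, Tuesday — 2 of them qualify.
Total: 20 + 2 = 22.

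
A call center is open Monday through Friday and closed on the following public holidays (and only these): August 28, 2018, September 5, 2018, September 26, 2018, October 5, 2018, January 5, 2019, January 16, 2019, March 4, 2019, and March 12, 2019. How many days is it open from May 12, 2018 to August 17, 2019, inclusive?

323

May 12, 2018 is a Saturday.
The range spans 463 days (inclusive of both endpoints).
463 = 7 × 66 + 1, so there are 66 full weeks plus 1 extra day.
Each full week contributes 5 weekdays (Mon–Fri): 66 × 5 = 330.
The 1 extra day is Sat — none qualify.
Total: 330 + 0 = 330.
Holidays: August 28, 2018 (Tue); September 5, 2018 (Wed); September 26, 2018 (Wed); October 5, 2018 (Fri); January 5, 2019 (Sat); January 16, 2019 (Wed); March 4, 2019 (Mon); March 12, 2019 (Tue).
7 of the 8 holidays fall on weekdays; the rest are weekends and were already excluded.
Business days: 330 − 7 = 323.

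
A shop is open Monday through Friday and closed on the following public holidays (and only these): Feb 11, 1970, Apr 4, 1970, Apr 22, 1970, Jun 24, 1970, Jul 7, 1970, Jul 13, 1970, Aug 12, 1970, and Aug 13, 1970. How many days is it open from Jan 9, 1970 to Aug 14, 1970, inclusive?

149 business days

Jan 9, 1970 is a Friday.
The range spans 218 days (inclusive of both endpoints).
218 = 7 × 31 + 1, so there are 31 full weeks plus 1 extra day.
Each full week contributes 5 weekdays (Mon–Fri): 31 × 5 = 155.
The 1 extra day is Fri — 1 of them qualifies.
Total: 155 + 1 = 156.
Holidays: Feb 11, 1970 (Wed); Apr 4, 1970 (Sat); Apr 22, 1970 (Wed); Jun 24, 1970 (Wed); Jul 7, 1970 (Tue); Jul 13, 1970 (Mon); Aug 12, 1970 (Wed); Aug 13, 1970 (Thu).
7 of the 8 holidays fall on weekdays; the rest are weekends and were already excluded.
Business days: 156 − 7 = 149.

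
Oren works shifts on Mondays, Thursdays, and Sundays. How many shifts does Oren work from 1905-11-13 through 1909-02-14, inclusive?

510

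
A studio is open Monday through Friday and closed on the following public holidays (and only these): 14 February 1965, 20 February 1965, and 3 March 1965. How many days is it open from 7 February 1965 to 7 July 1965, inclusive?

107

7 February 1965 is a Sunday.
That's 151 days from start to end, counting both.
151 = 7 × 21 + 4, so there are 21 full weeks plus 4 extra days.
Each full week contributes 5 weekdays (Mon–Fri): 21 × 5 = 105.
The 4 extra days are Sunday, Monday, Tuesday, Wednesday — 3 of them qualify.
Total: 105 + 3 = 108.
Holidays: 14 February 1965 (Sun); 20 February 1965 (Sat); 3 March 1965 (Wed).
1 of the 3 holidays fall on weekdays; the rest are weekends and were already excluded.
Business days: 108 − 1 = 107.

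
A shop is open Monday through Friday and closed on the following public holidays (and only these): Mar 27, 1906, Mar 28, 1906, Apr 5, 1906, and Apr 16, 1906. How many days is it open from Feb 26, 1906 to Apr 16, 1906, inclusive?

32

Feb 26, 1906 is a Monday.
The range spans 50 days (inclusive of both endpoints).
50 = 7 × 7 + 1, so there are 7 full weeks plus 1 extra day.
Each full week contributes 5 weekdays (Mon–Fri): 7 × 5 = 35.
The 1 extra day is Mon — 1 of them qualifies.
Total: 35 + 1 = 36.
Holidays: Mar 27, 1906 (Tue); Mar 28, 1906 (Wed); Apr 5, 1906 (Thu); Apr 16, 1906 (Mon).
All 4 holidays fall on weekdays, so subtract 4.
Business days: 36 − 4 = 32.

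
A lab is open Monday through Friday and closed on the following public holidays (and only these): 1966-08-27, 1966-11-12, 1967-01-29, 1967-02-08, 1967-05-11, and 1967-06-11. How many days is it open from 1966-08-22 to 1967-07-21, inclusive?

238 working days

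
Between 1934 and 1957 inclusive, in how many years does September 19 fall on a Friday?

3

Day of week of September 19 in each year:
1934: Wed, 1935: Thu, 1936: Sat, 1937: Sun, 1938: Mon, 1939: Tue, 1940: Thu, 1941: Fri ✓, 1942: Sat, 1943: Sun, 1944: Tue, 1945: Wed, 1946: Thu, 1947: Fri ✓, 1948: Sun, 1949: Mon, 1950: Tue, 1951: Wed, 1952: Fri ✓, 1953: Sat, 1954: Sun, 1955: Mon, 1956: Wed, 1957: Thu
Fridays: 1941, 1947, 1952.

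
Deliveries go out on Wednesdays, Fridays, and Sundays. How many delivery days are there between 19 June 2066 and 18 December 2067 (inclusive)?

235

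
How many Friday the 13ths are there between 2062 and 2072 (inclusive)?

Friday-the-13ths by year:
2062: Jan, Oct
2063: Apr, Jul
2064: Jun
2065: Feb, Mar, Nov
2066: Aug
2067: May
2068: Jan, Apr, Jul
2069: Sep, Dec
2070: Jun
2071: Feb, Mar, Nov
2072: May

20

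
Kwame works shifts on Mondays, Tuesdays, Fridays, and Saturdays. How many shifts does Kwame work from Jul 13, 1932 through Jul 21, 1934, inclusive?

Jul 13, 1932 is a Wednesday.
That's 739 days from start to end, counting both.
739 = 7 × 105 + 4, so there are 105 full weeks plus 4 extra days.
Each full week contributes 4 days from the set (Mon, Tue, Fri, Sat): 105 × 4 = 420.
The 4 extra days are Wednesday, Thursday, Friday, Saturday — 2 of them qualify.
Total: 420 + 2 = 422.

422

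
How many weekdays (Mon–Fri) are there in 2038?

261 weekdays

2038-01-01 is a Friday.
From 2038-01-01 to 2038-12-31 is 365 days inclusive.
365 = 7 × 52 + 1, so there are 52 full weeks plus 1 extra day.
Each full week contributes 5 weekdays (Mon–Fri): 52 × 5 = 260.
The 1 extra day is Friday — 1 of them qualifies.
Total: 260 + 1 = 261.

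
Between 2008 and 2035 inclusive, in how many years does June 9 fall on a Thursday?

4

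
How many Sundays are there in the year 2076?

1 January 2076 is a Wednesday.
That's 366 days from start to end, counting both.
366 = 7 × 52 + 2, so there are 52 full weeks plus 2 extra days.
Each full week contributes one Sunday: 52 so far.
The 2 extra days are Wednesday, Thursday — none qualify.
Total: 52 + 0 = 52.

52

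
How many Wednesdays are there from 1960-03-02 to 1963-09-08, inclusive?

1960-03-02 is a Wednesday.
From 1960-03-02 to 1963-09-08 is 1286 days inclusive.
1286 = 7 × 183 + 5, so there are 183 full weeks plus 5 extra days.
Each full week contributes one Wednesday: 183 so far.
The 5 extra days are Wednesday, Thursday, Friday, Saturday, Sunday — 1 of them qualifies.
Total: 183 + 1 = 184.

184 Wednesdays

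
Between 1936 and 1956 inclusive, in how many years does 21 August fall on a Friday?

3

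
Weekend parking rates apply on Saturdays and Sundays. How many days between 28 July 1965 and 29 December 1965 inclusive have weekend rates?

44

28 July 1965 is a Wednesday.
That's 155 days from start to end, counting both.
155 = 7 × 22 + 1, so there are 22 full weeks plus 1 extra day.
Each full week contributes 2 weekend days (Sat, Sun): 22 × 2 = 44.
The 1 extra day is Wed — none qualify.
Total: 44 + 0 = 44.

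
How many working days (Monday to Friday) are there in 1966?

260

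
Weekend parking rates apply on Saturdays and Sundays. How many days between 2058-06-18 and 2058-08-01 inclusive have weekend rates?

12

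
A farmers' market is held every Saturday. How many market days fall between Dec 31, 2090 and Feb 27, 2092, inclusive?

Dec 31, 2090 is a Sunday.
The range spans 424 days (inclusive of both endpoints).
424 = 7 × 60 + 4, so there are 60 full weeks plus 4 extra days.
Each full week contributes one Saturday: 60 so far.
The 4 extra days are Sun, Mon, Tue, Wed — none qualify.
Total: 60 + 0 = 60.

60 Saturdays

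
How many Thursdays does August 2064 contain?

4

2064-08-01 is a Friday.
From 2064-08-01 to 2064-08-31 is 31 days inclusive.
31 = 7 × 4 + 3, so there are 4 full weeks plus 3 extra days.
Each full week contributes one Thursday: 4 so far.
The 3 extra days are Friday, Saturday, Sunday — none qualify.
Total: 4 + 0 = 4.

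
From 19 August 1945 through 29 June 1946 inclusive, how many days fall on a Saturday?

45 Saturdays

19 August 1945 is a Sunday.
The range spans 315 days (inclusive of both endpoints).
315 = 7 × 45, so the span is exactly 45 full weeks.
Each full week contributes one Saturday: 45 so far.
Total: 45.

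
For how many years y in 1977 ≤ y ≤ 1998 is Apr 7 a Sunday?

Day of week of April 7 in each year:
1977: Thu, 1978: Fri, 1979: Sat, 1980: Mon, 1981: Tue, 1982: Wed, 1983: Thu, 1984: Sat, 1985: Sun ✓, 1986: Mon, 1987: Tue, 1988: Thu, 1989: Fri, 1990: Sat, 1991: Sun ✓, 1992: Tue, 1993: Wed, 1994: Thu, 1995: Fri, 1996: Sun ✓, 1997: Mon, 1998: Tue
Sundays: 1985, 1991, 1996.

3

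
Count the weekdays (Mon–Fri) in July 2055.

2055-07-01 is a Thursday.
That's 31 days from start to end, counting both.
31 = 7 × 4 + 3, so there are 4 full weeks plus 3 extra days.
Each full week contributes 5 weekdays (Mon–Fri): 4 × 5 = 20.
The 3 extra days are Thu, Fri, Sat — 2 of them qualify.
Total: 20 + 2 = 22.

22 weekdays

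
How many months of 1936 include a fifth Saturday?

4

A month has five Saturdays exactly when Saturday falls within its first (length − 28) days.
Jan: 31 days, starts Wed → 5 of Wed, Thu, Fri
Feb: 29 days, starts Sat → 5 of Sat ✓
Mar: 31 days, starts Sun → 5 of Sun, Mon, Tue
Apr: 30 days, starts Wed → 5 of Wed, Thu
May: 31 days, starts Fri → 5 of Fri, Sat, Sun ✓
Jun: 30 days, starts Mon → 5 of Mon, Tue
Jul: 31 days, starts Wed → 5 of Wed, Thu, Fri
Aug: 31 days, starts Sat → 5 of Sat, Sun, Mon ✓
Sep: 30 days, starts Tue → 5 of Tue, Wed
Oct: 31 days, starts Thu → 5 of Thu, Fri, Sat ✓
Nov: 30 days, starts Sun → 5 of Sun, Mon
Dec: 31 days, starts Tue → 5 of Tue, Wed, Thu
Months with five Saturdays: Feb, May, Aug, Oct.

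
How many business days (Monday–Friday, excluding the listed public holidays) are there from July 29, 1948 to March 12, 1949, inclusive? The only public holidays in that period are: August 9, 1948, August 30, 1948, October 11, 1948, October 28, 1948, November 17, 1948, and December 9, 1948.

July 29, 1948 is a Thursday.
That's 227 days from start to end, counting both.
227 = 7 × 32 + 3, so there are 32 full weeks plus 3 extra days.
Each full week contributes 5 weekdays (Mon–Fri): 32 × 5 = 160.
The 3 extra days are Thu, Fri, Sat — 2 of them qualify.
Total: 160 + 2 = 162.
Holidays: August 9, 1948 (Mon); August 30, 1948 (Mon); October 11, 1948 (Mon); October 28, 1948 (Thu); November 17, 1948 (Wed); December 9, 1948 (Thu).
All 6 holidays fall on weekdays, so subtract 6.
Business days: 162 − 6 = 156.

156 business days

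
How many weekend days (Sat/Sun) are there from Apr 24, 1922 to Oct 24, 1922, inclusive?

Apr 24, 1922 is a Monday.
From Apr 24, 1922 to Oct 24, 1922 is 184 days inclusive.
184 = 7 × 26 + 2, so there are 26 full weeks plus 2 extra days.
Each full week contributes 2 weekend days (Sat, Sun): 26 × 2 = 52.
The 2 extra days are Mon, Tue — none qualify.
Total: 52 + 0 = 52.

52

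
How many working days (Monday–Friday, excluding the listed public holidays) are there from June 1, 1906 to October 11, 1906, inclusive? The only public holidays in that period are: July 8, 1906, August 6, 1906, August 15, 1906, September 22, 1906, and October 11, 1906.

June 1, 1906 is a Friday.
The range spans 133 days (inclusive of both endpoints).
133 = 7 × 19, so the span is exactly 19 full weeks.
Each full week contributes 5 weekdays (Mon–Fri): 19 × 5 = 95.
Holidays: July 8, 1906 (Sun); August 6, 1906 (Mon); August 15, 1906 (Wed); September 22, 1906 (Sat); October 11, 1906 (Thu).
3 of the 5 holidays fall on weekdays; the rest are weekends and were already excluded.
Business days: 95 − 3 = 92.

92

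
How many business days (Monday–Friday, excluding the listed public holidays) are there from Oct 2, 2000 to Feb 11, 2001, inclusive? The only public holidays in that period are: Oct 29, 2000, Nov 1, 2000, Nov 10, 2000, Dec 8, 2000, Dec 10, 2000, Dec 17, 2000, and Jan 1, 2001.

91 business days

Oct 2, 2000 is a Monday.
That's 133 days from start to end, counting both.
133 = 7 × 19, so the span is exactly 19 full weeks.
Each full week contributes 5 weekdays (Mon–Fri): 19 × 5 = 95.
Holidays: Oct 29, 2000 (Sun); Nov 1, 2000 (Wed); Nov 10, 2000 (Fri); Dec 8, 2000 (Fri); Dec 10, 2000 (Sun); Dec 17, 2000 (Sun); Jan 1, 2001 (Mon).
4 of the 7 holidays fall on weekdays; the rest are weekends and were already excluded.
Business days: 95 − 4 = 91.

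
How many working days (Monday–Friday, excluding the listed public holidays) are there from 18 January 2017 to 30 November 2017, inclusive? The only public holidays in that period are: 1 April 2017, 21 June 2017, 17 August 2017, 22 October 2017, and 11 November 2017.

18 January 2017 is a Wednesday.
The range spans 317 days (inclusive of both endpoints).
317 = 7 × 45 + 2, so there are 45 full weeks plus 2 extra days.
Each full week contributes 5 weekdays (Mon–Fri): 45 × 5 = 225.
The 2 extra days are Wednesday, Thursday — 2 of them qualify.
Total: 225 + 2 = 227.
Holidays: 1 April 2017 (Sat); 21 June 2017 (Wed); 17 August 2017 (Thu); 22 October 2017 (Sun); 11 November 2017 (Sat).
2 of the 5 holidays fall on weekdays; the rest are weekends and were already excluded.
Business days: 227 − 2 = 225.

225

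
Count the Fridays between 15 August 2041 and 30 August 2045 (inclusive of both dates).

15 August 2041 is a Thursday.
From 15 August 2041 to 30 August 2045 is 1477 days inclusive.
1477 = 7 × 211, so the span is exactly 211 full weeks.
Each full week contributes one Friday: 211 so far.

211 Fridays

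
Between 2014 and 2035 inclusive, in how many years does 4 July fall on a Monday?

Day of week of July 4 in each year:
2014: Fri, 2015: Sat, 2016: Mon ✓, 2017: Tue, 2018: Wed, 2019: Thu, 2020: Sat, 2021: Sun, 2022: Mon ✓, 2023: Tue, 2024: Thu, 2025: Fri, 2026: Sat, 2027: Sun, 2028: Tue, 2029: Wed, 2030: Thu, 2031: Fri, 2032: Sun, 2033: Mon ✓, 2034: Tue, 2035: Wed
Mondays: 2016, 2022, 2033.

3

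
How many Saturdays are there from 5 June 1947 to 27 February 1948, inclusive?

38

5 June 1947 is a Thursday.
That's 268 days from start to end, counting both.
268 = 7 × 38 + 2, so there are 38 full weeks plus 2 extra days.
Each full week contributes one Saturday: 38 so far.
The 2 extra days are Thursday, Friday — none qualify.
Total: 38 + 0 = 38.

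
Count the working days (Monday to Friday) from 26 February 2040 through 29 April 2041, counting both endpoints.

26 February 2040 is a Sunday.
From 26 February 2040 to 29 April 2041 is 429 days inclusive.
429 = 7 × 61 + 2, so there are 61 full weeks plus 2 extra days.
Each full week contributes 5 weekdays (Mon–Fri): 61 × 5 = 305.
The 2 extra days are Sunday, Monday — 1 of them qualifies.
Total: 305 + 1 = 306.

306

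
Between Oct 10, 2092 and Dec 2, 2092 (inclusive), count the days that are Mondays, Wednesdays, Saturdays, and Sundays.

Oct 10, 2092 is a Friday.
That's 54 days from start to end, counting both.
54 = 7 × 7 + 5, so there are 7 full weeks plus 5 extra days.
Each full week contributes 4 days from the set (Mon, Wed, Sat, Sun): 7 × 4 = 28.
The 5 extra days are Friday, Saturday, Sunday, Monday, Tuesday — 3 of them qualify.
Total: 28 + 3 = 31.

31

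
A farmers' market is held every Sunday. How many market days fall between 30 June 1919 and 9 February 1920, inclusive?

30 June 1919 is a Monday.
The range spans 225 days (inclusive of both endpoints).
225 = 7 × 32 + 1, so there are 32 full weeks plus 1 extra day.
Each full week contributes one Sunday: 32 so far.
The 1 extra day is Mon — none qualify.
Total: 32 + 0 = 32.

32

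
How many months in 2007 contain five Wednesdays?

4

A month has five Wednesdays exactly when Wednesday falls within its first (length − 28) days.
Jan: 31 days, starts Mon → 5 of Mon, Tue, Wed ✓
Feb: 28 days, starts Thu → 5 of (none)
Mar: 31 days, starts Thu → 5 of Thu, Fri, Sat
Apr: 30 days, starts Sun → 5 of Sun, Mon
May: 31 days, starts Tue → 5 of Tue, Wed, Thu ✓
Jun: 30 days, starts Fri → 5 of Fri, Sat
Jul: 31 days, starts Sun → 5 of Sun, Mon, Tue
Aug: 31 days, starts Wed → 5 of Wed, Thu, Fri ✓
Sep: 30 days, starts Sat → 5 of Sat, Sun
Oct: 31 days, starts Mon → 5 of Mon, Tue, Wed ✓
Nov: 30 days, starts Thu → 5 of Thu, Fri
Dec: 31 days, starts Sat → 5 of Sat, Sun, Mon
Months with five Wednesdays: Jan, May, Aug, Oct.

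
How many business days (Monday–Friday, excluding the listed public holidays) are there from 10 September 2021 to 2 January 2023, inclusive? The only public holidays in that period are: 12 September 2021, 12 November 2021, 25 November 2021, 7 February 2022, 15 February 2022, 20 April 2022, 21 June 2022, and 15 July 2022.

10 September 2021 is a Friday.
From 10 September 2021 to 2 January 2023 is 480 days inclusive.
480 = 7 × 68 + 4, so there are 68 full weeks plus 4 extra days.
Each full week contributes 5 weekdays (Mon–Fri): 68 × 5 = 340.
The 4 extra days are Fri, Sat, Sun, Mon — 2 of them qualify.
Total: 340 + 2 = 342.
Holidays: 12 September 2021 (Sun); 12 November 2021 (Fri); 25 November 2021 (Thu); 7 February 2022 (Mon); 15 February 2022 (Tue); 20 April 2022 (Wed); 21 June 2022 (Tue); 15 July 2022 (Fri).
7 of the 8 holidays fall on weekdays; the rest are weekends and were already excluded.
Business days: 342 − 7 = 335.

335 business days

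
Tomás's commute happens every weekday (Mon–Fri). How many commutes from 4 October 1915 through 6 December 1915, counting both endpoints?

46 weekdays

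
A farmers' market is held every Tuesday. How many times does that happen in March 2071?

5

March 1, 2071 is a Sunday.
The range spans 31 days (inclusive of both endpoints).
31 = 7 × 4 + 3, so there are 4 full weeks plus 3 extra days.
Each full week contributes one Tuesday: 4 so far.
The 3 extra days are Sunday, Monday, Tuesday — 1 of them qualifies.
Total: 4 + 1 = 5.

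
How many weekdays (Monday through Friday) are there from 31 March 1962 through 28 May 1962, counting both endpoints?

41 weekdays

31 March 1962 is a Saturday.
From 31 March 1962 to 28 May 1962 is 59 days inclusive.
59 = 7 × 8 + 3, so there are 8 full weeks plus 3 extra days.
Each full week contributes 5 weekdays (Mon–Fri): 8 × 5 = 40.
The 3 extra days are Sat, Sun, Mon — 1 of them qualifies.
Total: 40 + 1 = 41.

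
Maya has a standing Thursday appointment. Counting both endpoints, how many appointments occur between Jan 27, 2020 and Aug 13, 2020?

29 Thursdays

Jan 27, 2020 is a Monday.
The range spans 200 days (inclusive of both endpoints).
200 = 7 × 28 + 4, so there are 28 full weeks plus 4 extra days.
Each full week contributes one Thursday: 28 so far.
The 4 extra days are Monday, Tuesday, Wednesday, Thursday — 1 of them qualifies.
Total: 28 + 1 = 29.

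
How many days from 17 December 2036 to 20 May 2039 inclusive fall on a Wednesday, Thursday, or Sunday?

380

17 December 2036 is a Wednesday.
The range spans 885 days (inclusive of both endpoints).
885 = 7 × 126 + 3, so there are 126 full weeks plus 3 extra days.
Each full week contributes 3 days from the set (Wed, Thu, Sun): 126 × 3 = 378.
The 3 extra days are Wednesday, Thursday, Friday — 2 of them qualify.
Total: 378 + 2 = 380.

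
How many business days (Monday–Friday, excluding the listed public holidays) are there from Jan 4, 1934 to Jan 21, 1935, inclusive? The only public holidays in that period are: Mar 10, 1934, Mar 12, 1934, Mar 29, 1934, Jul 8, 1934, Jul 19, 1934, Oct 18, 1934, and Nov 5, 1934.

268

Jan 4, 1934 is a Thursday.
From Jan 4, 1934 to Jan 21, 1935 is 383 days inclusive.
383 = 7 × 54 + 5, so there are 54 full weeks plus 5 extra days.
Each full week contributes 5 weekdays (Mon–Fri): 54 × 5 = 270.
The 5 extra days are Thu, Fri, Sat, Sun, Mon — 3 of them qualify.
Total: 270 + 3 = 273.
Holidays: Mar 10, 1934 (Sat); Mar 12, 1934 (Mon); Mar 29, 1934 (Thu); Jul 8, 1934 (Sun); Jul 19, 1934 (Thu); Oct 18, 1934 (Thu); Nov 5, 1934 (Mon).
5 of the 7 holidays fall on weekdays; the rest are weekends and were already excluded.
Business days: 273 − 5 = 268.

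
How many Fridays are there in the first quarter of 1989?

13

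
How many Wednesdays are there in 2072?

52

January 1, 2072 is a Friday.
That's 366 days from start to end, counting both.
366 = 7 × 52 + 2, so there are 52 full weeks plus 2 extra days.
Each full week contributes one Wednesday: 52 so far.
The 2 extra days are Fri, Sat — none qualify.
Total: 52 + 0 = 52.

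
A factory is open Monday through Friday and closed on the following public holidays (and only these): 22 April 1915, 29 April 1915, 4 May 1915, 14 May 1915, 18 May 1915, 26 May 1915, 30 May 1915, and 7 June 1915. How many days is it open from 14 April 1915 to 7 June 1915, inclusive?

14 April 1915 is a Wednesday.
That's 55 days from start to end, counting both.
55 = 7 × 7 + 6, so there are 7 full weeks plus 6 extra days.
Each full week contributes 5 weekdays (Mon–Fri): 7 × 5 = 35.
The 6 extra days are Wed, Thu, Fri, Sat, Sun, Mon — 4 of them qualify.
Total: 35 + 4 = 39.
Holidays: 22 April 1915 (Thu); 29 April 1915 (Thu); 4 May 1915 (Tue); 14 May 1915 (Fri); 18 May 1915 (Tue); 26 May 1915 (Wed); 30 May 1915 (Sun); 7 June 1915 (Mon).
7 of the 8 holidays fall on weekdays; the rest are weekends and were already excluded.
Business days: 39 − 7 = 32.

32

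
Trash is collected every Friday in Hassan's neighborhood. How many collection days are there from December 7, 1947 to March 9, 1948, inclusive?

December 7, 1947 is a Sunday.
That's 94 days from start to end, counting both.
94 = 7 × 13 + 3, so there are 13 full weeks plus 3 extra days.
Each full week contributes one Friday: 13 so far.
The 3 extra days are Sunday, Monday, Tuesday — none qualify.
Total: 13 + 0 = 13.

13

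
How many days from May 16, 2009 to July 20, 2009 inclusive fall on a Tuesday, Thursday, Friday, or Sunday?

May 16, 2009 is a Saturday.
That's 66 days from start to end, counting both.
66 = 7 × 9 + 3, so there are 9 full weeks plus 3 extra days.
Each full week contributes 4 days from the set (Tue, Thu, Fri, Sun): 9 × 4 = 36.
The 3 extra days are Sat, Sun, Mon — 1 of them qualifies.
Total: 36 + 1 = 37.

37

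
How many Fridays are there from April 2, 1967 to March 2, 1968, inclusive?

48 Fridays

April 2, 1967 is a Sunday.
From April 2, 1967 to March 2, 1968 is 336 days inclusive.
336 = 7 × 48, so the span is exactly 48 full weeks.
Each full week contributes one Friday: 48 so far.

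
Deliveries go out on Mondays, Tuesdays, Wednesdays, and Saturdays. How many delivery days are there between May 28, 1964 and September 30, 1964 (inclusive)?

May 28, 1964 is a Thursday.
That's 126 days from start to end, counting both.
126 = 7 × 18, so the span is exactly 18 full weeks.
Each full week contributes 4 days from the set (Mon, Tue, Wed, Sat): 18 × 4 = 72.

72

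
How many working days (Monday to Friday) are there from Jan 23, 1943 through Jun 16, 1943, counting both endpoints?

103

Jan 23, 1943 is a Saturday.
From Jan 23, 1943 to Jun 16, 1943 is 145 days inclusive.
145 = 7 × 20 + 5, so there are 20 full weeks plus 5 extra days.
Each full week contributes 5 weekdays (Mon–Fri): 20 × 5 = 100.
The 5 extra days are Saturday, Sunday, Monday, Tuesday, Wednesday — 3 of them qualify.
Total: 100 + 3 = 103.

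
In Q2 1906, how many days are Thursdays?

13

April 1, 1906 is a Sunday.
From April 1, 1906 to June 30, 1906 is 91 days inclusive.
91 = 7 × 13, so the span is exactly 13 full weeks.
Each full week contributes one Thursday: 13 so far.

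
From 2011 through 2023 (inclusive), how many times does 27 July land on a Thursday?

2

Day of week of July 27 in each year:
2011: Wed, 2012: Fri, 2013: Sat, 2014: Sun, 2015: Mon, 2016: Wed, 2017: Thu ✓, 2018: Fri, 2019: Sat, 2020: Mon, 2021: Tue, 2022: Wed, 2023: Thu ✓
Thursdays: 2017, 2023.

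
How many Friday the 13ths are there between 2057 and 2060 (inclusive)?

Friday-the-13ths by year:
2057: Apr, Jul
2058: Sep, Dec
2059: Jun
2060: Feb, Aug

7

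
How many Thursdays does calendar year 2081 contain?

52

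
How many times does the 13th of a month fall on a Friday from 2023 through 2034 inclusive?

20

Friday-the-13ths by year:
2023: Jan, Oct
2024: Sep, Dec
2025: Jun
2026: Feb, Mar, Nov
2027: Aug
2028: Oct
2029: Apr, Jul
2030: Sep, Dec
2031: Jun
2032: Feb, Aug
2033: May
2034: Jan, Oct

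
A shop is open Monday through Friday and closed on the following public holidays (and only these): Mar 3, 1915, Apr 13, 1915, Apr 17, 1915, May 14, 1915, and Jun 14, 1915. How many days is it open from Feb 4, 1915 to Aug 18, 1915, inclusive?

Feb 4, 1915 is a Thursday.
That's 196 days from start to end, counting both.
196 = 7 × 28, so the span is exactly 28 full weeks.
Each full week contributes 5 weekdays (Mon–Fri): 28 × 5 = 140.
Holidays: Mar 3, 1915 (Wed); Apr 13, 1915 (Tue); Apr 17, 1915 (Sat); May 14, 1915 (Fri); Jun 14, 1915 (Mon).
4 of the 5 holidays fall on weekdays; the rest are weekends and were already excluded.
Business days: 140 − 4 = 136.

136 business days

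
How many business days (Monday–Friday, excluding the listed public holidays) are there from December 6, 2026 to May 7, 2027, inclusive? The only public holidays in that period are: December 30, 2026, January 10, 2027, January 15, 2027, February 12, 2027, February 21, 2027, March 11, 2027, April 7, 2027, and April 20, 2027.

December 6, 2026 is a Sunday.
The range spans 153 days (inclusive of both endpoints).
153 = 7 × 21 + 6, so there are 21 full weeks plus 6 extra days.
Each full week contributes 5 weekdays (Mon–Fri): 21 × 5 = 105.
The 6 extra days are Sun, Mon, Tue, Wed, Thu, Fri — 5 of them qualify.
Total: 105 + 5 = 110.
Holidays: December 30, 2026 (Wed); January 10, 2027 (Sun); January 15, 2027 (Fri); February 12, 2027 (Fri); February 21, 2027 (Sun); March 11, 2027 (Thu); April 7, 2027 (Wed); April 20, 2027 (Tue).
6 of the 8 holidays fall on weekdays; the rest are weekends and were already excluded.
Business days: 110 − 6 = 104.

104 business days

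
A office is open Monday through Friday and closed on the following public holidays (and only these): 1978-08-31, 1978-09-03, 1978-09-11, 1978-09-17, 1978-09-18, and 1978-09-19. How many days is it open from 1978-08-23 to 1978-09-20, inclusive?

1978-08-23 is a Wednesday.
That's 29 days from start to end, counting both.
29 = 7 × 4 + 1, so there are 4 full weeks plus 1 extra day.
Each full week contributes 5 weekdays (Mon–Fri): 4 × 5 = 20.
The 1 extra day is Wed — 1 of them qualifies.
Total: 20 + 1 = 21.
Holidays: 1978-08-31 (Thu); 1978-09-03 (Sun); 1978-09-11 (Mon); 1978-09-17 (Sun); 1978-09-18 (Mon); 1978-09-19 (Tue).
4 of the 6 holidays fall on weekdays; the rest are weekends and were already excluded.
Business days: 21 − 4 = 17.

17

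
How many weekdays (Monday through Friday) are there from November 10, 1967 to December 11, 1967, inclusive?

November 10, 1967 is a Friday.
The range spans 32 days (inclusive of both endpoints).
32 = 7 × 4 + 4, so there are 4 full weeks plus 4 extra days.
Each full week contributes 5 weekdays (Mon–Fri): 4 × 5 = 20.
The 4 extra days are Fri, Sat, Sun, Mon — 2 of them qualify.
Total: 20 + 2 = 22.

22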